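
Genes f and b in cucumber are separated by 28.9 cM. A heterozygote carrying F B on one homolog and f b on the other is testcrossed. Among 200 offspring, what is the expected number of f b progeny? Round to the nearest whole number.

A map distance of 28.9 cM corresponds to a recombination frequency of 0.289.
The F1 is F B / f b, so f b is a parental gamete class with expected frequency (1 − r)/2 = 0.711/2 = 0.3555.
Expected number = 0.3555 × 200 = 71.10 ≈ 71.

71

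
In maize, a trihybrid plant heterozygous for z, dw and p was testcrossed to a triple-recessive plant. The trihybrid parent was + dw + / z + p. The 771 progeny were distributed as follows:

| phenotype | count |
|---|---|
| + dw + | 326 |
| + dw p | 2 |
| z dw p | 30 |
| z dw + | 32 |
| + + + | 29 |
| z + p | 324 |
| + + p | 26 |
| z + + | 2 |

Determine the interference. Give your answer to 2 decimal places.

The two rarest classes, + dw p and z + +, are the double crossovers. Comparing them with the parentals, only the p allele has switched, so p is the middle locus and the order is dw – p – z.
dw–p: (59 + 4)/771 = 0.0817; p–z: (58 + 4)/771 = 0.0804.
Expected DCO frequency = 0.0817 × 0.0804 ≈ 0.00657; observed = 4/771 ≈ 0.00519.
Coefficient of coincidence = 0.00519/0.00657 ≈ 0.79; interference = 1 − 0.79 = 0.21.

0.21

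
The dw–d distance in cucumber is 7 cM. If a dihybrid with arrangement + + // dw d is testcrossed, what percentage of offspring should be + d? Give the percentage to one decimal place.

A map distance of 7 cM corresponds to a recombination frequency of 0.070.
The F1 is + + / dw d, so + d is a recombinant gamete class with expected frequency r/2 = 0.070/2 = 0.0350.
That is 0.0350 = 3.5% of the progeny.

3.5%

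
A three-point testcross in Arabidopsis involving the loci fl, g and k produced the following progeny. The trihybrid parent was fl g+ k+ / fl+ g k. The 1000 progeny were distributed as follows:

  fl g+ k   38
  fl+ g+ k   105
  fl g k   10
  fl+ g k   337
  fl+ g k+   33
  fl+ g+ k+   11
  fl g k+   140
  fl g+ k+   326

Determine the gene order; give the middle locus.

fl

The two rarest classes, fl+ g+ k+ and fl g k, are the double crossovers. Comparing them with the parentals, only the fl allele has switched, so fl is the middle locus and the order is g – fl – k.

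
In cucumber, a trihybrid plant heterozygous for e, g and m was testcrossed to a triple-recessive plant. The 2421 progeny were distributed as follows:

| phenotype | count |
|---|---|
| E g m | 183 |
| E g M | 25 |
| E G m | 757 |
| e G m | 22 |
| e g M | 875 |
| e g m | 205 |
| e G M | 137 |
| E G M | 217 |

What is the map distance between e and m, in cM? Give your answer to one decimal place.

19.4 cM

The two most frequent reciprocal classes, E G m and e g M, are the parental types, so the F1 was E G m / e g M.
The two rarest classes, e G m and E g M, are the double crossovers. Comparing them with the parentals, only the e allele has switched, so e is the middle locus and the order is g – e – m.
Crossovers in the e–m interval produce the single-crossover classes E G M and e g m (217 + 205 = 422) plus the double crossovers (47).
RF(e–m) = (422 + 47) / 2421 = 469/2421 = 0.1937 → 19.4 cM.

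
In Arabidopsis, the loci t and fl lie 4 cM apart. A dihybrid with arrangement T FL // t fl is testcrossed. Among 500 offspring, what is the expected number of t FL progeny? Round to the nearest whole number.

10

A map distance of 4 cM corresponds to a recombination frequency of 0.040.
The F1 is T FL / t fl, so t FL is a recombinant gamete class with expected frequency r/2 = 0.040/2 = 0.0200.
Expected number = 0.0200 × 500 = 10.00 ≈ 10.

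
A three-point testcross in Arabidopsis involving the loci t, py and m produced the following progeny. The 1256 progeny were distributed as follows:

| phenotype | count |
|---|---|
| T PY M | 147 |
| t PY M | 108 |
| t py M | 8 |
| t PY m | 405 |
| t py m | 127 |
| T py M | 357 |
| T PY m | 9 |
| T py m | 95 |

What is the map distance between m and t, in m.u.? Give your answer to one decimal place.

17.5 m.u.

The two most frequent reciprocal classes, T py M and t PY m, are the parental types, so the F1 was T py M / t PY m.
The two rarest classes, t py M and T PY m, are the double crossovers. Comparing them with the parentals, only the t allele has switched, so t is the middle locus and the order is py – t – m.
Crossovers in the t–m interval produce the single-crossover classes T py m and t PY M (95 + 108 = 203) plus the double crossovers (17).
RF(t–m) = (203 + 17) / 1256 = 220/1256 = 0.1752 → 17.5 m.u.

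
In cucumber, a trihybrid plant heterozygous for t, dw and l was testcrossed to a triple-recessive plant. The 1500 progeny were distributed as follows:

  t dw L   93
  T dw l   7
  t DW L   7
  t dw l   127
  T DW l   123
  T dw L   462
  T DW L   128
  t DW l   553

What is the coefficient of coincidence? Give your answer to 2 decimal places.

0.34

The two most frequent reciprocal classes, T dw L and t DW l, are the parental types, so the F1 was T dw L / t DW l.
The two rarest classes, T dw l and t DW L, are the double crossovers. Comparing them with the parentals, only the l allele has switched, so l is the middle locus and the order is dw – l – t.
dw–l: (255 + 14)/1500 = 0.1793; l–t: (216 + 14)/1500 = 0.1533.
Expected DCO frequency = 0.1793 × 0.1533 ≈ 0.02749; observed = 14/1500 ≈ 0.00933.
Coefficient of coincidence = 0.00933/0.02749 ≈ 0.34.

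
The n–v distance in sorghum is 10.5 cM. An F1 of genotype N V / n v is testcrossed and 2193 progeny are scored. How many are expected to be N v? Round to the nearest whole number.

115

A map distance of 10.5 cM corresponds to a recombination frequency of 0.105.
The F1 is N V / n v, so N v is a recombinant gamete class with expected frequency r/2 = 0.105/2 = 0.0525.
Expected number = 0.0525 × 2193 = 115.13 ≈ 115.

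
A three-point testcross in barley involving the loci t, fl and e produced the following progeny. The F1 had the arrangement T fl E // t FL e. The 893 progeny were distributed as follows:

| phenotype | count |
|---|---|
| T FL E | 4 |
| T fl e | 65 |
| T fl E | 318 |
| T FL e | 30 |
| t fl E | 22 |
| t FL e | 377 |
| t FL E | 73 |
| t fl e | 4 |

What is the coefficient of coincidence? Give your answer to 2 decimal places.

0.82

The two rarest classes, T FL E and t fl e, are the double crossovers. Comparing them with the parentals, only the fl allele has switched, so fl is the middle locus and the order is e – fl – t.
e–fl: (138 + 8)/893 = 0.1635; fl–t: (52 + 8)/893 = 0.0672.
Expected DCO frequency = 0.1635 × 0.0672 ≈ 0.01099; observed = 8/893 ≈ 0.00896.
Coefficient of coincidence = 0.00896/0.01099 ≈ 0.82.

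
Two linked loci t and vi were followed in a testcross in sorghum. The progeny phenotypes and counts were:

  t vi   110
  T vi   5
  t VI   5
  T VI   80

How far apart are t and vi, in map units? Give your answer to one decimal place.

The two most frequent classes, T VI (80) and t vi (110), are the parental types, so the F1 was T VI / t vi.
The recombinant classes are T vi and t VI: 5 + 5 = 10.
Recombination frequency = 10/200 = 0.0500 ≈ 5.0%, i.e. 5.0 map units.

5.0 map units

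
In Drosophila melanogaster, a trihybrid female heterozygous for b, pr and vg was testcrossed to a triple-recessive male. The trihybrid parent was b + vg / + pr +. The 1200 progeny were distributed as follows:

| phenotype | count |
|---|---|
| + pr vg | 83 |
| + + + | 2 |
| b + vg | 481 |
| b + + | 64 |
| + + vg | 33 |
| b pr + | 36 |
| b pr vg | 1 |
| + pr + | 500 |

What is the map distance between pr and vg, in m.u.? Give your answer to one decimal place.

The two rarest classes, b pr vg and + + +, are the double crossovers. Comparing them with the parentals, only the pr allele has switched, so pr is the middle locus and the order is vg – pr – b.
Crossovers in the vg–pr interval produce the single-crossover classes b + + and + pr vg (64 + 83 = 147) plus the double crossovers (3).
RF(vg–pr) = (147 + 3) / 1200 = 150/1200 = 0.1250 → 12.5 m.u.

12.5 m.u.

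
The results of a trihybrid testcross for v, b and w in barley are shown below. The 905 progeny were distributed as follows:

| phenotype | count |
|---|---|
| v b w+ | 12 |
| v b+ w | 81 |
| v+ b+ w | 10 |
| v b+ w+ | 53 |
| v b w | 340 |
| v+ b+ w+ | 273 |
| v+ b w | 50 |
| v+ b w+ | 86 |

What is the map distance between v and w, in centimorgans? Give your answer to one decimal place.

13.8 centimorgans

The two most frequent reciprocal classes, v+ b+ w+ and v b w, are the parental types, so the F1 was v+ b+ w+ / v b w.
The two rarest classes, v+ b+ w and v b w+, are the double crossovers. Comparing them with the parentals, only the w allele has switched, so w is the middle locus and the order is v – w – b.
Crossovers in the v–w interval produce the single-crossover classes v b+ w+ and v+ b w (53 + 50 = 103) plus the double crossovers (22).
RF(v–w) = (103 + 22) / 905 = 125/905 = 0.1381 → 13.8 centimorgans.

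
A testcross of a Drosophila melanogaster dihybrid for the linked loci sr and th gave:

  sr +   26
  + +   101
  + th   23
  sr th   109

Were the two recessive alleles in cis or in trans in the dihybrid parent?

cis

The two most frequent classes are + + (101) and sr th (109); these are the parental (non-recombinant) types.
So the F1 carried + + on one chromosome and sr th on the other — the recessive alleles are on the same chromosome (cis / coupling).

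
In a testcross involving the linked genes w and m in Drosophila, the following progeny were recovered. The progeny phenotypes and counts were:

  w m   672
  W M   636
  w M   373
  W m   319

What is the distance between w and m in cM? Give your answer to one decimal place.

The two most frequent classes, W M (636) and w m (672), are the parental types, so the F1 was W M / w m.
The recombinant classes are W m and w M: 319 + 373 = 692.
Recombination frequency = 692/2000 = 0.3460 ≈ 34.6%, i.e. 34.6 cM.

34.6 cM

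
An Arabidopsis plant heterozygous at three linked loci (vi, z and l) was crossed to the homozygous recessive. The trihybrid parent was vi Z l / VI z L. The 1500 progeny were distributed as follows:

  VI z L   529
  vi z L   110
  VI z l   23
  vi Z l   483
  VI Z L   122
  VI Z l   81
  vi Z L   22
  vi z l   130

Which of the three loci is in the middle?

The two rarest classes, vi Z L and VI z l, are the double crossovers. Comparing them with the parentals, only the l allele has switched, so l is the middle locus and the order is z – l – vi.

l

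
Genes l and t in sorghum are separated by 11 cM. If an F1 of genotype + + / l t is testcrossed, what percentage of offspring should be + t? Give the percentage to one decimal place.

A map distance of 11 cM corresponds to a recombination frequency of 0.110.
The F1 is + + / l t, so + t is a recombinant gamete class with expected frequency r/2 = 0.110/2 = 0.0550.
That is 0.0550 = 5.5% of the progeny.

5.5%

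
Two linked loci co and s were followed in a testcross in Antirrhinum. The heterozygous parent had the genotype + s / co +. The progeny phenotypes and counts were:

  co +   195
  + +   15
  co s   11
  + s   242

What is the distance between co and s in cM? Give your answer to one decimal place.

The recombinant classes are + + and co s: 15 + 11 = 26.
Recombination frequency = 26/463 = 0.0562 ≈ 5.6%, i.e. 5.6 cM.

5.6 cM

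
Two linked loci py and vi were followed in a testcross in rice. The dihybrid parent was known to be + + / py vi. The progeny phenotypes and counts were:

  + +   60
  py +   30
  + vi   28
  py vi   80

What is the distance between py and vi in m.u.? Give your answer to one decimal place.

The recombinant classes are + vi and py +: 28 + 30 = 58.
Recombination frequency = 58/198 = 0.2929 ≈ 29.3%, i.e. 29.3 m.u.

29.3 m.u.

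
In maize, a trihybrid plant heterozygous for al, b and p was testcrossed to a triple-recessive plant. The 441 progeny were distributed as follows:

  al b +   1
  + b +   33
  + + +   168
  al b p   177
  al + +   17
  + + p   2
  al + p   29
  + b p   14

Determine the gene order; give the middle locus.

p

The two most frequent reciprocal classes, al b p and + + +, are the parental types, so the F1 was al b p / + + +.
The two rarest classes, al b + and + + p, are the double crossovers. Comparing them with the parentals, only the p allele has switched, so p is the middle locus and the order is b – p – al.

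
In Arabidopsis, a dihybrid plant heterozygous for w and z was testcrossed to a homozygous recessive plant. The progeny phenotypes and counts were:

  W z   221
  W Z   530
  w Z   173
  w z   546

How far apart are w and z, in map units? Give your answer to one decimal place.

The two most frequent classes, W Z (530) and w z (546), are the parental types, so the F1 was W Z / w z.
The recombinant classes are W z and w Z: 221 + 173 = 394.
Recombination frequency = 394/1470 = 0.2680 ≈ 26.8%, i.e. 26.8 map units.

26.8 map units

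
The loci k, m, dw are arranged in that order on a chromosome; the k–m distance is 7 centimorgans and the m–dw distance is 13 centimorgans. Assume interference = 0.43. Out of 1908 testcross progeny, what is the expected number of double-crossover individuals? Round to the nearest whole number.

10

Map distances give recombination frequencies of 0.070 and 0.130 for the two intervals.
With interference 0.43 (so coincidence = 0.57), expected double-crossover frequency = 0.070 × 0.130 × 0.57 = 0.00519.
Expected number = 0.00519 × 1908 = 9.90 ≈ 10.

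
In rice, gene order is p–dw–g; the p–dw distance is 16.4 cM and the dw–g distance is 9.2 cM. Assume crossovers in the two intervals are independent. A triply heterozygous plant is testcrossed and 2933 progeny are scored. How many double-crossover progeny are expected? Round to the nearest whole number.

44

Map distances give recombination frequencies of 0.164 and 0.092 for the two intervals.
With no interference, expected double-crossover frequency = 0.164 × 0.092 = 0.01509.
Expected number = 0.01509 × 2933 = 44.25 ≈ 44.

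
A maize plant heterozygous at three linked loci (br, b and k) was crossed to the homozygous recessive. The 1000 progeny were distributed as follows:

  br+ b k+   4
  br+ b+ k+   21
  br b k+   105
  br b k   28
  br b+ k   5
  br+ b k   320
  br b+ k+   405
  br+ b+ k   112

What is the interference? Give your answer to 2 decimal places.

0.31

The two most frequent reciprocal classes, br+ b k and br b+ k+, are the parental types, so the F1 was br+ b k / br b+ k+.
The two rarest classes, br+ b k+ and br b+ k, are the double crossovers. Comparing them with the parentals, only the k allele has switched, so k is the middle locus and the order is b – k – br.
b–k: (217 + 9)/1000 = 0.2260; k–br: (49 + 9)/1000 = 0.0580.
Expected DCO frequency = 0.2260 × 0.0580 ≈ 0.01311; observed = 9/1000 ≈ 0.00900.
Coefficient of coincidence = 0.00900/0.01311 ≈ 0.69; interference = 1 − 0.69 = 0.31.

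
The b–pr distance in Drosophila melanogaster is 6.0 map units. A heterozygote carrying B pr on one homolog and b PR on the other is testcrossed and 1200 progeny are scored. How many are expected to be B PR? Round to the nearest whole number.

A map distance of 6.0 map units corresponds to a recombination frequency of 0.060.
The F1 is B pr / b PR, so B PR is a recombinant gamete class with expected frequency r/2 = 0.060/2 = 0.0300.
Expected number = 0.0300 × 1200 = 36.00 ≈ 36.

36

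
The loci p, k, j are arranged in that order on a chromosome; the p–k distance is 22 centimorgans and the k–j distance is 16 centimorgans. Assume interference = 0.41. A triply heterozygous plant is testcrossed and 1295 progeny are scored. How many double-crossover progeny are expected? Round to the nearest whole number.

Map distances give recombination frequencies of 0.220 and 0.160 for the two intervals.
With interference 0.41 (so coincidence = 0.59), expected double-crossover frequency = 0.220 × 0.160 × 0.59 = 0.02077.
Expected number = 0.02077 × 1295 = 26.89 ≈ 27.

27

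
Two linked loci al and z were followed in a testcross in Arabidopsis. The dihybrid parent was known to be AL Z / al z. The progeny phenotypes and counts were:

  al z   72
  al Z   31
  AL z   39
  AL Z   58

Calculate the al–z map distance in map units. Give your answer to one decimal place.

35.0 map units

The recombinant classes are AL z and al Z: 39 + 31 = 70.
Recombination frequency = 70/200 = 0.3500 ≈ 35.0%, i.e. 35.0 map units.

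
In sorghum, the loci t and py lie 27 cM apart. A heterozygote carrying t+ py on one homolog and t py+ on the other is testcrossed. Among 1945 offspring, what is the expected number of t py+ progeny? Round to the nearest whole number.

710

A map distance of 27 cM corresponds to a recombination frequency of 0.270.
The F1 is t+ py / t py+, so t py+ is a parental gamete class with expected frequency (1 − r)/2 = 0.730/2 = 0.3650.
Expected number = 0.3650 × 1945 = 709.92 ≈ 710.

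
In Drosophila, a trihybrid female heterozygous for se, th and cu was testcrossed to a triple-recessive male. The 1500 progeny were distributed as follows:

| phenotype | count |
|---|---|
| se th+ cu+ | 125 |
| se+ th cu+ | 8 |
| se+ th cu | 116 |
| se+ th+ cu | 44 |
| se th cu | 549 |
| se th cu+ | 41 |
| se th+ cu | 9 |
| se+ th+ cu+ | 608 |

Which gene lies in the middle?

The two most frequent reciprocal classes, se th cu and se+ th+ cu+, are the parental types, so the F1 was se th cu / se+ th+ cu+.
The two rarest classes, se th+ cu and se+ th cu+, are the double crossovers. Comparing them with the parentals, only the th allele has switched, so th is the middle locus and the order is se – th – cu.

th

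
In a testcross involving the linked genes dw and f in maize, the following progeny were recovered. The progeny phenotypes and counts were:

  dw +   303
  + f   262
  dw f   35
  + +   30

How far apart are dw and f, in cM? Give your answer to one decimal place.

10.3 cM

The two most frequent classes, + f (262) and dw + (303), are the parental types, so the F1 was + f / dw +.
The recombinant classes are + + and dw f: 30 + 35 = 65.
Recombination frequency = 65/630 = 0.1032 ≈ 10.3%, i.e. 10.3 cM.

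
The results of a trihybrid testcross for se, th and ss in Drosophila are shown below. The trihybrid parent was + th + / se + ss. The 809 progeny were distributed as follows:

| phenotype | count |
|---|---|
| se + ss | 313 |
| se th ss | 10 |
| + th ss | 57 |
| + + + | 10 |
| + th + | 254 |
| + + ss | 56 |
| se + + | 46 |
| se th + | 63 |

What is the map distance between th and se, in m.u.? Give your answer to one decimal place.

The two rarest classes, + + + and se th ss, are the double crossovers. Comparing them with the parentals, only the th allele has switched, so th is the middle locus and the order is se – th – ss.
Crossovers in the se–th interval produce the single-crossover classes se th + and + + ss (63 + 56 = 119) plus the double crossovers (20).
RF(se–th) = (119 + 20) / 809 = 139/809 = 0.1718 → 17.2 m.u.

17.2 m.u.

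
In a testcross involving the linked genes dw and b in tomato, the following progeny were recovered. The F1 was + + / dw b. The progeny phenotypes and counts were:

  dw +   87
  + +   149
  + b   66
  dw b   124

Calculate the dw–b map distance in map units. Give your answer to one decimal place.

35.9 map units

The recombinant classes are + b and dw +: 66 + 87 = 153.
Recombination frequency = 153/426 = 0.3592 ≈ 35.9%, i.e. 35.9 map units.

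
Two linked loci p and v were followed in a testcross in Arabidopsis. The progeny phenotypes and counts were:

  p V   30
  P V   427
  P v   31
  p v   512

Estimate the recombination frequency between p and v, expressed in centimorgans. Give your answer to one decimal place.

The two most frequent classes, P V (427) and p v (512), are the parental types, so the F1 was P V / p v.
The recombinant classes are P v and p V: 31 + 30 = 61.
Recombination frequency = 61/1000 = 0.0610 ≈ 6.1%, i.e. 6.1 centimorgans.

6.1 centimorgans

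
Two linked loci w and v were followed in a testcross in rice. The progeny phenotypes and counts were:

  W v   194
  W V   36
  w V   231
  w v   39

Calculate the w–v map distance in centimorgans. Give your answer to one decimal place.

The two most frequent classes, W v (194) and w V (231), are the parental types, so the F1 was W v / w V.
The recombinant classes are W V and w v: 36 + 39 = 75.
Recombination frequency = 75/500 = 0.1500 ≈ 15.0%, i.e. 15.0 centimorgans.

15.0 centimorgans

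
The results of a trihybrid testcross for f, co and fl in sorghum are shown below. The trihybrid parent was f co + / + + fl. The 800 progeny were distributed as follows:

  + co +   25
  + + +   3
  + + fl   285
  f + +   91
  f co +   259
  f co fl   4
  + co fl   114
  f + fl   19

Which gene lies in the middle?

fl

The two rarest classes, f co fl and + + +, are the double crossovers. Comparing them with the parentals, only the fl allele has switched, so fl is the middle locus and the order is f – fl – co.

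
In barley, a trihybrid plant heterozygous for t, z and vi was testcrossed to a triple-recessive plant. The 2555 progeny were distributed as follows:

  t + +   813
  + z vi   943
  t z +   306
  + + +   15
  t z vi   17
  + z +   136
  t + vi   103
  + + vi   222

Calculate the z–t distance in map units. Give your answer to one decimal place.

The two most frequent reciprocal classes, + z vi and t + +, are the parental types, so the F1 was + z vi / t + +.
The two rarest classes, t z vi and + + +, are the double crossovers. Comparing them with the parentals, only the t allele has switched, so t is the middle locus and the order is vi – t – z.
Crossovers in the t–z interval produce the single-crossover classes + + vi and t z + (222 + 306 = 528) plus the double crossovers (32).
RF(t–z) = (528 + 32) / 2555 = 560/2555 = 0.2192 → 21.9 map units.

21.9 map units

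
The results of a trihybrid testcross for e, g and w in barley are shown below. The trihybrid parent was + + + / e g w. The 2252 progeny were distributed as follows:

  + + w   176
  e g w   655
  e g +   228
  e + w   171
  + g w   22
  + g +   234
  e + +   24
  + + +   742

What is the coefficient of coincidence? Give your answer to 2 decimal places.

0.51

The two rarest classes, e + + and + g w, are the double crossovers. Comparing them with the parentals, only the e allele has switched, so e is the middle locus and the order is g – e – w.
g–e: (405 + 46)/2252 = 0.2003; e–w: (404 + 46)/2252 = 0.1998.
Expected DCO frequency = 0.2003 × 0.1998 ≈ 0.04002; observed = 46/2252 ≈ 0.02043.
Coefficient of coincidence = 0.02043/0.04002 ≈ 0.51.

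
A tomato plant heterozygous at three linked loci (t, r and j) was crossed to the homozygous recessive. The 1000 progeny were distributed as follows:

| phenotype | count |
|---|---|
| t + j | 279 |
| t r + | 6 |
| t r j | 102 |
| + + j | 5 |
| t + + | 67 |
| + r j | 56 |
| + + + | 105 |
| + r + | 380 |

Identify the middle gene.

t

The two most frequent reciprocal classes, + r + and t + j, are the parental types, so the F1 was + r + / t + j.
The two rarest classes, t r + and + + j, are the double crossovers. Comparing them with the parentals, only the t allele has switched, so t is the middle locus and the order is r – t – j.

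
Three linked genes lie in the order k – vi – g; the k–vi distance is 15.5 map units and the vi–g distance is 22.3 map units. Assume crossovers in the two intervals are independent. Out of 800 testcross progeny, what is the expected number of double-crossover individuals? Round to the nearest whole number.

28

Map distances give recombination frequencies of 0.155 and 0.223 for the two intervals.
With no interference, expected double-crossover frequency = 0.155 × 0.223 = 0.03456.
Expected number = 0.03456 × 800 = 27.65 ≈ 28.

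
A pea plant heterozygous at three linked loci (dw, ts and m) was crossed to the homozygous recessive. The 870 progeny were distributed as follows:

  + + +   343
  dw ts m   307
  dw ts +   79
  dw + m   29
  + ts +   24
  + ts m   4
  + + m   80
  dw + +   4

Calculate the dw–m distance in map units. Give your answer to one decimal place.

The two most frequent reciprocal classes, dw ts m and + + +, are the parental types, so the F1 was dw ts m / + + +.
The two rarest classes, + ts m and dw + +, are the double crossovers. Comparing them with the parentals, only the dw allele has switched, so dw is the middle locus and the order is ts – dw – m.
Crossovers in the dw–m interval produce the single-crossover classes dw ts + and + + m (79 + 80 = 159) plus the double crossovers (8).
RF(dw–m) = (159 + 8) / 870 = 167/870 = 0.1920 → 19.2 map units.

19.2 map units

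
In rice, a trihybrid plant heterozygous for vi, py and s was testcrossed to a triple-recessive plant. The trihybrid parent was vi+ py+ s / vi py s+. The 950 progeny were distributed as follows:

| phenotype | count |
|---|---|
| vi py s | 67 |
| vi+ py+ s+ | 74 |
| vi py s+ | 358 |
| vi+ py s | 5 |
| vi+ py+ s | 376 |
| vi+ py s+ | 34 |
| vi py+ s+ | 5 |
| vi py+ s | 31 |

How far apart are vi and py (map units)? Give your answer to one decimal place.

The two rarest classes, vi+ py s and vi py+ s+, are the double crossovers. Comparing them with the parentals, only the py allele has switched, so py is the middle locus and the order is s – py – vi.
Crossovers in the py–vi interval produce the single-crossover classes vi py+ s and vi+ py s+ (31 + 34 = 65) plus the double crossovers (10).
RF(py–vi) = (65 + 10) / 950 = 75/950 = 0.0789 → 7.9 map units.

7.9 map units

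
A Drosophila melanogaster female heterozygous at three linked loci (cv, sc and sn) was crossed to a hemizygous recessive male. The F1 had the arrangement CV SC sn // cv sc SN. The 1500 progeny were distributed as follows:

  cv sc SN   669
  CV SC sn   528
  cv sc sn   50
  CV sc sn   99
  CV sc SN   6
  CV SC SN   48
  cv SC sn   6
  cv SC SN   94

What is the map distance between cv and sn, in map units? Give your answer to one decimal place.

The two rarest classes, cv SC sn and CV sc SN, are the double crossovers. Comparing them with the parentals, only the cv allele has switched, so cv is the middle locus and the order is sn – cv – sc.
Crossovers in the sn–cv interval produce the single-crossover classes CV SC SN and cv sc sn (48 + 50 = 98) plus the double crossovers (12).
RF(sn–cv) = (98 + 12) / 1500 = 110/1500 = 0.0733 → 7.3 map units.

7.3 map units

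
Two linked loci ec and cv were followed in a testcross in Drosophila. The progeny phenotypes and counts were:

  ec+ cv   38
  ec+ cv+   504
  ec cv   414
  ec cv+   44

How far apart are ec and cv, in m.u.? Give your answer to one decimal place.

The two most frequent classes, ec+ cv+ (504) and ec cv (414), are the parental types, so the F1 was ec+ cv+ / ec cv.
The recombinant classes are ec+ cv and ec cv+: 38 + 44 = 82.
Recombination frequency = 82/1000 = 0.0820 ≈ 8.2%, i.e. 8.2 m.u.

8.2 m.u.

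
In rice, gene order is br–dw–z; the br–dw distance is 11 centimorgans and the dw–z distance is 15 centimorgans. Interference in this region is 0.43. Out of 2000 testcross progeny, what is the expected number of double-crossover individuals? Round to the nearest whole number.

Map distances give recombination frequencies of 0.110 and 0.150 for the two intervals.
With interference 0.43 (so coincidence = 0.57), expected double-crossover frequency = 0.110 × 0.150 × 0.57 = 0.00941.
Expected number = 0.00941 × 2000 = 18.81 ≈ 19.

19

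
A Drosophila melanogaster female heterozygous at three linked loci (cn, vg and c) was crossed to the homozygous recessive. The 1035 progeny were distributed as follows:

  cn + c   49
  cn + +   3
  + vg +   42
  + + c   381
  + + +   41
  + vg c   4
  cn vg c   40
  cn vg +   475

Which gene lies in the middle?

The two most frequent reciprocal classes, cn vg + and + + c, are the parental types, so the F1 was cn vg + / + + c.
The two rarest classes, cn + + and + vg c, are the double crossovers. Comparing them with the parentals, only the vg allele has switched, so vg is the middle locus and the order is c – vg – cn.

vg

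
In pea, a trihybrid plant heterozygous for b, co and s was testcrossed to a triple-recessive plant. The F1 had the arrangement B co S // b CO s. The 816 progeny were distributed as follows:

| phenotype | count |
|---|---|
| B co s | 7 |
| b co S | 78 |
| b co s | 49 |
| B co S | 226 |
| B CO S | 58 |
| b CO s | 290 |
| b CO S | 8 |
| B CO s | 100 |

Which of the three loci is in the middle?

The two rarest classes, B co s and b CO S, are the double crossovers. Comparing them with the parentals, only the s allele has switched, so s is the middle locus and the order is co – s – b.

s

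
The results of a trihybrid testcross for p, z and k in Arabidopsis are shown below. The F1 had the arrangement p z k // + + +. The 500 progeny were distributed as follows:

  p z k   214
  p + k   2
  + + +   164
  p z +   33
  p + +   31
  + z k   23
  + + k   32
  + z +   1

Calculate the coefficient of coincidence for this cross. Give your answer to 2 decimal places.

The two rarest classes, p + k and + z +, are the double crossovers. Comparing them with the parentals, only the z allele has switched, so z is the middle locus and the order is k – z – p.
k–z: (65 + 3)/500 = 0.1360; z–p: (54 + 3)/500 = 0.1140.
Expected DCO frequency = 0.1360 × 0.1140 ≈ 0.01550; observed = 3/500 ≈ 0.00600.
Coefficient of coincidence = 0.00600/0.01550 ≈ 0.39.

0.39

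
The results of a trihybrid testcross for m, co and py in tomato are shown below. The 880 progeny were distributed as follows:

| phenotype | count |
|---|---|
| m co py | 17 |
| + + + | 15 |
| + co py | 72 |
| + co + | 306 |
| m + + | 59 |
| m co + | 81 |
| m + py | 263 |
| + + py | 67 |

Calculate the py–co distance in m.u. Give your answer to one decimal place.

18.5 m.u.

The two most frequent reciprocal classes, m + py and + co +, are the parental types, so the F1 was m + py / + co +.
The two rarest classes, m co py and + + +, are the double crossovers. Comparing them with the parentals, only the co allele has switched, so co is the middle locus and the order is py – co – m.
Crossovers in the py–co interval produce the single-crossover classes m + + and + co py (59 + 72 = 131) plus the double crossovers (32).
RF(py–co) = (131 + 32) / 880 = 163/880 = 0.1852 → 18.5 m.u.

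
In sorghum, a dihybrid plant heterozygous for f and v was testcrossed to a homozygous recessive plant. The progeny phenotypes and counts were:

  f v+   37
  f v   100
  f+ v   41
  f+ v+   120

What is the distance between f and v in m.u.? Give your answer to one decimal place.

26.2 m.u.

The two most frequent classes, f+ v+ (120) and f v (100), are the parental types, so the F1 was f+ v+ / f v.
The recombinant classes are f+ v and f v+: 41 + 37 = 78.
Recombination frequency = 78/298 = 0.2617 ≈ 26.2%, i.e. 26.2 m.u.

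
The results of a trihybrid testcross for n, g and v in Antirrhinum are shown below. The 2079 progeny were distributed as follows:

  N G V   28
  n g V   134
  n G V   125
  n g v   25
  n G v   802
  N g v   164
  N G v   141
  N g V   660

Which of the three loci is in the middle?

g

The two most frequent reciprocal classes, n G v and N g V, are the parental types, so the F1 was n G v / N g V.
The two rarest classes, n g v and N G V, are the double crossovers. Comparing them with the parentals, only the g allele has switched, so g is the middle locus and the order is v – g – n.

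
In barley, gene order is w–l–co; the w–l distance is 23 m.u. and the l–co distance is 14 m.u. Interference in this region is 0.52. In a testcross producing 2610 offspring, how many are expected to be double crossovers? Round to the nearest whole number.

40

Map distances give recombination frequencies of 0.230 and 0.140 for the two intervals.
With interference 0.52 (so coincidence = 0.48), expected double-crossover frequency = 0.230 × 0.140 × 0.48 = 0.01546.
Expected number = 0.01546 × 2610 = 40.34 ≈ 40.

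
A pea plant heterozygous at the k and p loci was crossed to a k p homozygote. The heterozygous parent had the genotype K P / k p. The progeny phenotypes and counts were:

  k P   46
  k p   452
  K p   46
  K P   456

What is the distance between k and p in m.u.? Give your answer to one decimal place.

The recombinant classes are K p and k P: 46 + 46 = 92.
Recombination frequency = 92/1000 = 0.0920 ≈ 9.2%, i.e. 9.2 m.u.

9.2 m.u.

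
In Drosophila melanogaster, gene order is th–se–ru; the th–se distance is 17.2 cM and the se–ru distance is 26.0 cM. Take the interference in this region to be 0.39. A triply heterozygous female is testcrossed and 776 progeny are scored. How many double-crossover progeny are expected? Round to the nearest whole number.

21

Map distances give recombination frequencies of 0.172 and 0.260 for the two intervals.
With interference 0.39 (so coincidence = 0.61), expected double-crossover frequency = 0.172 × 0.260 × 0.61 = 0.02728.
Expected number = 0.02728 × 776 = 21.17 ≈ 21.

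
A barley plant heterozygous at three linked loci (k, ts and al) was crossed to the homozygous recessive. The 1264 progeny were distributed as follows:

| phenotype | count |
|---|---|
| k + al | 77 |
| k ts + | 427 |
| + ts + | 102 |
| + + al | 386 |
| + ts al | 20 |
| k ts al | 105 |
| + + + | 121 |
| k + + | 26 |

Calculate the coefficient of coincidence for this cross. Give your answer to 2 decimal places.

The two most frequent reciprocal classes, + + al and k ts +, are the parental types, so the F1 was + + al / k ts +.
The two rarest classes, + ts al and k + +, are the double crossovers. Comparing them with the parentals, only the ts allele has switched, so ts is the middle locus and the order is k – ts – al.
k–ts: (179 + 46)/1264 = 0.1780; ts–al: (226 + 46)/1264 = 0.2152.
Expected DCO frequency = 0.1780 × 0.2152 ≈ 0.03831; observed = 46/1264 ≈ 0.03639.
Coefficient of coincidence = 0.03639/0.03831 ≈ 0.95.

0.95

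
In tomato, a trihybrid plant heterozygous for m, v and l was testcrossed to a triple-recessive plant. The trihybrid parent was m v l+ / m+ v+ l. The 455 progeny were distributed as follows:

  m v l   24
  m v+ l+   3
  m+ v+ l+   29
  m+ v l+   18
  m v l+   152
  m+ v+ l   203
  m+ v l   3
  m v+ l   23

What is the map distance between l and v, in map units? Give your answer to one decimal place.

The two rarest classes, m v+ l+ and m+ v l, are the double crossovers. Comparing them with the parentals, only the v allele has switched, so v is the middle locus and the order is m – v – l.
Crossovers in the v–l interval produce the single-crossover classes m v l and m+ v+ l+ (24 + 29 = 53) plus the double crossovers (6).
RF(v–l) = (53 + 6) / 455 = 59/455 = 0.1297 → 13.0 map units.

13.0 map units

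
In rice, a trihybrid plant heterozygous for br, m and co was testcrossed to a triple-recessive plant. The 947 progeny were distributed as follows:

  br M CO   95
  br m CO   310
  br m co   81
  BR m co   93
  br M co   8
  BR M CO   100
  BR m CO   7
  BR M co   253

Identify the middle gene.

The two most frequent reciprocal classes, BR M co and br m CO, are the parental types, so the F1 was BR M co / br m CO.
The two rarest classes, br M co and BR m CO, are the double crossovers. Comparing them with the parentals, only the br allele has switched, so br is the middle locus and the order is m – br – co.

br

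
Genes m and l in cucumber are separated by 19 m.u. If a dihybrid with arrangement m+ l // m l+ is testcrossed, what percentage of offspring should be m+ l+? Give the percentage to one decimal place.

9.5%

A map distance of 19 m.u. corresponds to a recombination frequency of 0.190.
The F1 is m+ l / m l+, so m+ l+ is a recombinant gamete class with expected frequency r/2 = 0.190/2 = 0.0950.
That is 0.0950 = 9.5% of the progeny.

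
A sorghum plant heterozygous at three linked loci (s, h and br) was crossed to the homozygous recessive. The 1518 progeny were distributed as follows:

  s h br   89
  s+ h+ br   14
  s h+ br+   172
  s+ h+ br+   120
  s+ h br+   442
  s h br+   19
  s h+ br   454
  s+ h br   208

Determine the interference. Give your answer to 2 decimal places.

The two most frequent reciprocal classes, s h+ br and s+ h br+, are the parental types, so the F1 was s h+ br / s+ h br+.
The two rarest classes, s+ h+ br and s h br+, are the double crossovers. Comparing them with the parentals, only the s allele has switched, so s is the middle locus and the order is h – s – br.
h–s: (209 + 33)/1518 = 0.1594; s–br: (380 + 33)/1518 = 0.2721.
Expected DCO frequency = 0.1594 × 0.2721 ≈ 0.04337; observed = 33/1518 ≈ 0.02174.
Coefficient of coincidence = 0.02174/0.04337 ≈ 0.50; interference = 1 − 0.50 = 0.50.

0.50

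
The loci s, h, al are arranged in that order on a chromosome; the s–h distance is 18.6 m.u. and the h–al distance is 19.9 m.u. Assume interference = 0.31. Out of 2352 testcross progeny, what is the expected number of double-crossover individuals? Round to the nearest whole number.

60

Map distances give recombination frequencies of 0.186 and 0.199 for the two intervals.
With interference 0.31 (so coincidence = 0.69), expected double-crossover frequency = 0.186 × 0.199 × 0.69 = 0.02554.
Expected number = 0.02554 × 2352 = 60.07 ≈ 60.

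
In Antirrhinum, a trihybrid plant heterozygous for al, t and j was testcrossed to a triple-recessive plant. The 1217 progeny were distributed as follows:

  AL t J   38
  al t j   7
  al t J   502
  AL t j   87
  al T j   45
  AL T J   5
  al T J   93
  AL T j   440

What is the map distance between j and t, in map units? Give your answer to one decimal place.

The two most frequent reciprocal classes, al t J and AL T j, are the parental types, so the F1 was al t J / AL T j.
The two rarest classes, al t j and AL T J, are the double crossovers. Comparing them with the parentals, only the j allele has switched, so j is the middle locus and the order is t – j – al.
Crossovers in the t–j interval produce the single-crossover classes al T J and AL t j (93 + 87 = 180) plus the double crossovers (12).
RF(t–j) = (180 + 12) / 1217 = 192/1217 = 0.1578 → 15.8 map units.

15.8 map units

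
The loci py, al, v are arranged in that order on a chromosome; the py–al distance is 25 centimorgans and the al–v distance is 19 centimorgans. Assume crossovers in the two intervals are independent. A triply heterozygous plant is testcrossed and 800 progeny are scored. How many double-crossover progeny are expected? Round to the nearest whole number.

Map distances give recombination frequencies of 0.250 and 0.190 for the two intervals.
With no interference, expected double-crossover frequency = 0.250 × 0.190 = 0.04750.
Expected number = 0.04750 × 800 = 38.00 ≈ 38.

38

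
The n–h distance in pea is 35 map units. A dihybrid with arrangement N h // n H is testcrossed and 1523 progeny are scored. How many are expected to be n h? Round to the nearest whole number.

A map distance of 35 map units corresponds to a recombination frequency of 0.350.
The F1 is N h / n H, so n h is a recombinant gamete class with expected frequency r/2 = 0.350/2 = 0.1750.
Expected number = 0.1750 × 1523 = 266.52 ≈ 267.

267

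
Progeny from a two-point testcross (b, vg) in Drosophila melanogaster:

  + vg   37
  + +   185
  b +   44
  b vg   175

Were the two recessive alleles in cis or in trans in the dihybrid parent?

cis

The two most frequent classes are + + (185) and b vg (175); these are the parental (non-recombinant) types.
So the F1 carried + + on one chromosome and b vg on the other — the recessive alleles are on the same chromosome (cis / coupling).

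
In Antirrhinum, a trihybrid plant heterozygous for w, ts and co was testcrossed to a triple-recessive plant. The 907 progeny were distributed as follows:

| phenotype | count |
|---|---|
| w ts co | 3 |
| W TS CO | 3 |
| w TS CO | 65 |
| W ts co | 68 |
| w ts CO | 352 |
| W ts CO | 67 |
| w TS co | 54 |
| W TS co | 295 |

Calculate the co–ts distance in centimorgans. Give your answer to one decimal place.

15.3 centimorgans

The two most frequent reciprocal classes, W TS co and w ts CO, are the parental types, so the F1 was W TS co / w ts CO.
The two rarest classes, W TS CO and w ts co, are the double crossovers. Comparing them with the parentals, only the co allele has switched, so co is the middle locus and the order is ts – co – w.
Crossovers in the ts–co interval produce the single-crossover classes W ts co and w TS CO (68 + 65 = 133) plus the double crossovers (6).
RF(ts–co) = (133 + 6) / 907 = 139/907 = 0.1533 → 15.3 centimorgans.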